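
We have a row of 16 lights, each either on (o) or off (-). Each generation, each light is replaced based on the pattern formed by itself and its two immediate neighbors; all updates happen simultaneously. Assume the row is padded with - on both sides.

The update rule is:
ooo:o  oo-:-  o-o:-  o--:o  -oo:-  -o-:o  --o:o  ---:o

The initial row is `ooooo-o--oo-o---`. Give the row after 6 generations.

-ooo--ooo---oooo
o-o-oo-o-ooo-oo-
o-o----o--o----o
o-oooooooooooooo
o--oooooooooooo-
ooo-oooooooooo-o

ooo-oooooooooo-o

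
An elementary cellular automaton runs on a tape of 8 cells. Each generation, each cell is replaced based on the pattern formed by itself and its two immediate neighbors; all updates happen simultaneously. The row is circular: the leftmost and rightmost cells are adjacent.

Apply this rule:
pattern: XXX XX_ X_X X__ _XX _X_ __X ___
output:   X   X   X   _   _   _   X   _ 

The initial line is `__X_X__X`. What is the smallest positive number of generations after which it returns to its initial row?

8

generation 1: _X_X__X_
generation 2: X_X__X__
generation 3: _X__X__X
generation 4: X__X__X_
generation 5: __X__X_X
generation 6: _X__X_X_
generation 7: X__X_X__
generation 8: __X_X__X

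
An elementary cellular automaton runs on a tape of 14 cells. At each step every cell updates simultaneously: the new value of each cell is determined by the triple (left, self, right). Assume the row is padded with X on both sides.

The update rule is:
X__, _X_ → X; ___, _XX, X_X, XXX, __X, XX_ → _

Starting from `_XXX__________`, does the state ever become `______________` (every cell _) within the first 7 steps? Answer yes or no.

step 1: ____X_________
step 2: X___XX________
step 3: _X____X_______
step 4: _XX___XX______
step 5: ___X____X_____
step 6: X__XX___XX____
step 7: _X___X____X___
step 7 is _X___X____X___, still not uniform _

no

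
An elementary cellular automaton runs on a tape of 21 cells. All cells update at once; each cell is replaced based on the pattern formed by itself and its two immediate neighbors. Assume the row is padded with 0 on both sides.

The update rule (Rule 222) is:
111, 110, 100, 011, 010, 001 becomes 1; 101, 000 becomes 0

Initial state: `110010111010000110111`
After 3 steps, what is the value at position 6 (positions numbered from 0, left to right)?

1

step 1: 111110111011001110111
step 2: 111110111011111110111
step 3: 111110111011111110111
position 6 holds 1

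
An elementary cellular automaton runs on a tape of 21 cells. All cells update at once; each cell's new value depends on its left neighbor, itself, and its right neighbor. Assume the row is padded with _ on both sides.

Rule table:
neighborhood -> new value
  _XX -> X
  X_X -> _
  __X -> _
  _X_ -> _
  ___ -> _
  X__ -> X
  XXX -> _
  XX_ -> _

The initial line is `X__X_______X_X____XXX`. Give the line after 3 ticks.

___X__X_________X___X

_X__X_________X___X__
__X__X_________X___X_
___X__X_________X___X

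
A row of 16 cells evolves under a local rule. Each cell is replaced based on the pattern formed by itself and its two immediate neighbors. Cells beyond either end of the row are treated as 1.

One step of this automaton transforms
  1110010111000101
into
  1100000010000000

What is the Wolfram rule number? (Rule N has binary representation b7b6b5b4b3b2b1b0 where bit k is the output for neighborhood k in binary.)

position 0: 111 → 1  (bit 7 = 1)
position 2: 110 → 0  (bit 6 = 0)
position 6: 101 → 0  (bit 5 = 0)
position 3: 100 → 0  (bit 4 = 0)
position 7: 011 → 0  (bit 3 = 0)
position 5: 010 → 0  (bit 2 = 0)
position 4: 001 → 0  (bit 1 = 0)
position 11: 000 → 0  (bit 0 = 0)
bits b7..b0 = 10000000 = 128

128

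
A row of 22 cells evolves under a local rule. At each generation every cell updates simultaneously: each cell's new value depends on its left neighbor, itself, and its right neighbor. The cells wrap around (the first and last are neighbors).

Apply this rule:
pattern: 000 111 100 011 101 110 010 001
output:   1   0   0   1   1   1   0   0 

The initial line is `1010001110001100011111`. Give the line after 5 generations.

generation 1: 1100101010101101010000
generation 2: 1100010101011110100110
generation 3: 1101001010110011000111
generation 4: 0110000101110011010100
generation 5: 0110110011010011101001

0110110011010011101001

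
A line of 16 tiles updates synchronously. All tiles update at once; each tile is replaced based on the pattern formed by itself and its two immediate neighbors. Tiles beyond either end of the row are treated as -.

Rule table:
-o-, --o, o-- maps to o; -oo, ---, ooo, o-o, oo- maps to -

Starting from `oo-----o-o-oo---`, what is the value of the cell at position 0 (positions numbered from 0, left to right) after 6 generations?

-

generation 1: --o---oo-o---o--
generation 2: -ooo-o---oo-ooo-
generation 3: o----oo-o------o
generation 4: oo--o---oo----oo
generation 5: --oooo-o--o--o--
generation 6: -o-----oooooooo-
position 0 holds -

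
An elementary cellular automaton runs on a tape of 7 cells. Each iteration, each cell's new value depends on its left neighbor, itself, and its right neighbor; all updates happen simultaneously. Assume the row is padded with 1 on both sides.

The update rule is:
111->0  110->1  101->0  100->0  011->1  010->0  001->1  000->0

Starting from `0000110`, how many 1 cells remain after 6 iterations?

2

iteration 1: 0001110
iteration 2: 0011010
iteration 3: 0111000
iteration 4: 0101001
iteration 5: 0000011
iteration 6: 0000110
count of 1: 2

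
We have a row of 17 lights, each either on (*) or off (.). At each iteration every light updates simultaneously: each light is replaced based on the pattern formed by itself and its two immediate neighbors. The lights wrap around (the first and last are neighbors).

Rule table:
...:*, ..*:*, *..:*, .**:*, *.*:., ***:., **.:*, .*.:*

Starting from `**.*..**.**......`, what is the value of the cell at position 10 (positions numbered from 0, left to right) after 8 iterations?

.

**.*****.********
.*.*...*.*.......
**.*****.********  (repeats iteration 1; period 2)
iteration 8: .*.*...*.*.......
position 10 holds .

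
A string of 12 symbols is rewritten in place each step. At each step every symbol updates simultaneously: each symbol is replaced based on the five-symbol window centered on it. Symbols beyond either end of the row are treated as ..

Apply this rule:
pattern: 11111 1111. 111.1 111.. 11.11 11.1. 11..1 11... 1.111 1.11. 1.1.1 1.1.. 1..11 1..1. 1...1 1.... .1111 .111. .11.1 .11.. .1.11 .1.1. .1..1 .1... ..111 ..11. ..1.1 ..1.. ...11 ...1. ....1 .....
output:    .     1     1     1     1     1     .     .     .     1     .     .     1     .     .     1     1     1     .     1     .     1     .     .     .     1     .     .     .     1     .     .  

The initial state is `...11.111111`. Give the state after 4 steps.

step 1: ...1.1.1..11
step 2: ..1.1.1..111
step 3: .1.1.1..1.11
step 4: 1.1.1.....11

1.1.1.....11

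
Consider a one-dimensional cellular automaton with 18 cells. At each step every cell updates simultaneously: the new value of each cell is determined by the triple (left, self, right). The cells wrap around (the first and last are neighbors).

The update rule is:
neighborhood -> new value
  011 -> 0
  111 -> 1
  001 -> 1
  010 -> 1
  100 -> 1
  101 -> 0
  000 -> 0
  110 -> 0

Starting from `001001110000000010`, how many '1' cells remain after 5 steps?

7

011110101000000111
001100101100001010
010011100010011011
011101010111100000
101001010011010000
count of 1: 7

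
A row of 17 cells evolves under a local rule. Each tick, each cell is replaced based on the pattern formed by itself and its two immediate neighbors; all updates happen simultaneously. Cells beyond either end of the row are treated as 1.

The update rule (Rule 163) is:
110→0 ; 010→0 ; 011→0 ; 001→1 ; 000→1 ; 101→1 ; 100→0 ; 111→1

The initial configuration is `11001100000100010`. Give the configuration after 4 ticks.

10010010011001010

10010001111001101
00100110110010010
01001001000100101
10010010011001010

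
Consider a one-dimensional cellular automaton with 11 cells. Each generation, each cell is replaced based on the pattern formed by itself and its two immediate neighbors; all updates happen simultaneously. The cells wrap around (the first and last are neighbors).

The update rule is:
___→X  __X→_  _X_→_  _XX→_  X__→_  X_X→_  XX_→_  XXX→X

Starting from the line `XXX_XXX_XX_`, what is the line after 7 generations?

_______XXXX

_X___X_____
___X___XXXX
_X___X__XX_
___X_______
XX___XXXXXX
X__X__XXXXX
_______XXXX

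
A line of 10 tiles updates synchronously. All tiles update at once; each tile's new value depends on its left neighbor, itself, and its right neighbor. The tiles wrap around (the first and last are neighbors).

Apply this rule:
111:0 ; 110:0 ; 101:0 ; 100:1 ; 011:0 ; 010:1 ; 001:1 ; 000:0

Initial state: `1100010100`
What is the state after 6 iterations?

0000110110

iteration 1: 0010110111
iteration 2: 1110000000
iteration 3: 0001000001
iteration 4: 1011100011
iteration 5: 0000010100
iteration 6: 0000110110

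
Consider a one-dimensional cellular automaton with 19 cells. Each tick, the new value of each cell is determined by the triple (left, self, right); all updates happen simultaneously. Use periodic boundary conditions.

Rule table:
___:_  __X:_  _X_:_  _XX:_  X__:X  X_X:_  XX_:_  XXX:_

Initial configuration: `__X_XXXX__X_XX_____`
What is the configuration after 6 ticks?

________X_____X____
_________X_____X___
__________X_____X__
___________X_____X_
____________X_____X
X____________X_____

X____________X_____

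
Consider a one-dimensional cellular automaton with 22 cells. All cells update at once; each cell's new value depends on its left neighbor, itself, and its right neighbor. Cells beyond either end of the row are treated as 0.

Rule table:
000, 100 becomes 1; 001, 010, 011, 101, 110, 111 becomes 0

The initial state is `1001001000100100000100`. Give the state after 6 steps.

0100100110010011110011
0010010001001000001000
1001001100100111100111
0100100010010000010000
0010011001001111001111
1001000100100000100000

1001000100100000100000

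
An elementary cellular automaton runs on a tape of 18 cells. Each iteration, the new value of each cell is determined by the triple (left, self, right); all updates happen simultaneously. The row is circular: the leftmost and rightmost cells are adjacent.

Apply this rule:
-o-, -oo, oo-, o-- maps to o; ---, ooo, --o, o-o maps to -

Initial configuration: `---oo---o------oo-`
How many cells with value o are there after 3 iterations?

10

iteration 1: ---ooo--oo-----ooo
iteration 2: o--o-oo-ooo----o-o
iteration 3: oo-o-oo-o-oo---o-o
count of o: 10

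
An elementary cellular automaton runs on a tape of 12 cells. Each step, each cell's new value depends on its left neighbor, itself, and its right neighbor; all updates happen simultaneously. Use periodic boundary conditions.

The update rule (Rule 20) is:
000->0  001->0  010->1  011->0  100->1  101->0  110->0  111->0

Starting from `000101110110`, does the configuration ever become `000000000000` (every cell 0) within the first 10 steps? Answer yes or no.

step 1: 000100000001
step 2: 100110000001
step 3: 010001000000
step 4: 011001100000
step 5: 000100010000
step 6: 000110011000
step 7: 000001000100
step 8: 000001100110
step 9: 000000010001
step 10: 100000011001
step 10 is 100000011001, still not uniform 0

no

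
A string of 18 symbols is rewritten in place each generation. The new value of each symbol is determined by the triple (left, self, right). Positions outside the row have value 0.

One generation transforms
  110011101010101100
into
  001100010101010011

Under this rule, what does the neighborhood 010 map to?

0

At position 8 the neighborhood is 010; the next row has 0 there.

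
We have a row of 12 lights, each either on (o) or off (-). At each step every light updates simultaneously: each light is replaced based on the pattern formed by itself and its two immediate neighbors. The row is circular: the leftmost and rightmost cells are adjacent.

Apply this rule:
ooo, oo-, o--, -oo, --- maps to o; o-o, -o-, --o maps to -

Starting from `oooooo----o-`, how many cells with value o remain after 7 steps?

11

ooooooooo---
ooooooooooo-
ooooooooooo-  (fixed point — unchanged through step 7)
count of o: 11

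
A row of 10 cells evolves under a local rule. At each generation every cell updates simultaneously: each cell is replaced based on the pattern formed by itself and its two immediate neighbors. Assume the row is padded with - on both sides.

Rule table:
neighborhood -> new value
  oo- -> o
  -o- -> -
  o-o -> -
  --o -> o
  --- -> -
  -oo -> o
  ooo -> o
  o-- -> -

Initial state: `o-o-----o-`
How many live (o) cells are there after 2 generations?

-------o--
------o---
count of o: 1

1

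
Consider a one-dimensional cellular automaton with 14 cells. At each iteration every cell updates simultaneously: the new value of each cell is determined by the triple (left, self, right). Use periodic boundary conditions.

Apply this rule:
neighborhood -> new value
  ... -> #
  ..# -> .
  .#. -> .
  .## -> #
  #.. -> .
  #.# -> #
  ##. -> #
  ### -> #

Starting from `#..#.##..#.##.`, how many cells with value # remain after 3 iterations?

13

....###...####
.##.###.#.####
########.#####
count of #: 13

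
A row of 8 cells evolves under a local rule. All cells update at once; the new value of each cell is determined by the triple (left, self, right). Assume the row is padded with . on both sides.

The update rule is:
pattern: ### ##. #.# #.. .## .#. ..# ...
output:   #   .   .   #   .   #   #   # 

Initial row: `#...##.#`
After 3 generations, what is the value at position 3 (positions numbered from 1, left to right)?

generation 1: ####...#
generation 2: .##.####
generation 3: #....##.
position 3 holds .

.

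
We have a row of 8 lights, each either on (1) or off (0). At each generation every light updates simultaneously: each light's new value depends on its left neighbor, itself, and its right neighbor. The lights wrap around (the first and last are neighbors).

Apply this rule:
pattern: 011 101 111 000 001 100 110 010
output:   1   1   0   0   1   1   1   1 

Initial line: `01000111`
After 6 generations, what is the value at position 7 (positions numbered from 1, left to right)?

0

generation 1: 11101101
generation 2: 00111111
generation 3: 11100001
generation 4: 00110011
generation 5: 11111111
generation 6: 00000000
position 7 holds 0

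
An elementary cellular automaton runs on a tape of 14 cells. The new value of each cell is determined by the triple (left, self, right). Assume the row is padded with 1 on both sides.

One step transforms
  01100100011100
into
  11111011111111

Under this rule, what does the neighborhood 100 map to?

At position 3 the neighborhood is 100; the next row has 1 there.

1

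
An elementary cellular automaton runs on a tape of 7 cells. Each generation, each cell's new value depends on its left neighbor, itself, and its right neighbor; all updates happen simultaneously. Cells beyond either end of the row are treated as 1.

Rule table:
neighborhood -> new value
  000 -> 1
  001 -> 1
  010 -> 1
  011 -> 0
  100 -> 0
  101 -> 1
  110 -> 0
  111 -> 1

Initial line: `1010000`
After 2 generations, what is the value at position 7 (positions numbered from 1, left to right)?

generation 1: 0110111
generation 2: 1001011
position 7 holds 1

1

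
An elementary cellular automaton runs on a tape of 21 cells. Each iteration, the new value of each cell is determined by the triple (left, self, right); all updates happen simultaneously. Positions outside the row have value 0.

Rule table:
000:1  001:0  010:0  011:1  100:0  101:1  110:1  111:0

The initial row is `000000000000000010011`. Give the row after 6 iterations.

000010000010111101101

111111111111111000011
100000000000001011011
001111111111100111111
101000000000100100001
010011111110000001100
000010000010111101101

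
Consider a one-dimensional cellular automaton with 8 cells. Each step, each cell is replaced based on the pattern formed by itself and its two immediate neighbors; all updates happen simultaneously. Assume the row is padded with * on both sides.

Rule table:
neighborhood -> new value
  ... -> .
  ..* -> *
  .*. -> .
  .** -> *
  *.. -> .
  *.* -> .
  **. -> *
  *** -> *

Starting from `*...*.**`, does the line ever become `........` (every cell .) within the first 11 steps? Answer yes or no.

step 1: *..*..**
step 2: *.*..***
step 3: *...****
step 4: *..*****
step 5: *.******
step 6: *.******  (fixed point — unchanged through step 11)
step 11 is *.******, still not uniform .

no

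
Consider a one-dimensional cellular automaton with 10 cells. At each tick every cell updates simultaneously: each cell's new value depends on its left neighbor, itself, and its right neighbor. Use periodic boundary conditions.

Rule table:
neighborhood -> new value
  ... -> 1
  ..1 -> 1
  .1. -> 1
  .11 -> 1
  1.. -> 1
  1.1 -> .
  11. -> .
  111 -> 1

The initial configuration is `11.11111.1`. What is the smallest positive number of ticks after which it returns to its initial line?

10

1..1111..1
.11111.111
.1111..11.
1111.111.1
111..11..1
11.111.111
1..11..111
.111.11111
.11..1111.
11.11111.1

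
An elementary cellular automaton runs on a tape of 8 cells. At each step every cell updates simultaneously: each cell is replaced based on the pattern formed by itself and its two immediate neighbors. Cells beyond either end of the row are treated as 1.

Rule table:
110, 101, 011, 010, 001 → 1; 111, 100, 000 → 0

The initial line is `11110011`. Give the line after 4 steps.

11100001

step 1: 00010110
step 2: 00111111
step 3: 01100000
step 4: 11100001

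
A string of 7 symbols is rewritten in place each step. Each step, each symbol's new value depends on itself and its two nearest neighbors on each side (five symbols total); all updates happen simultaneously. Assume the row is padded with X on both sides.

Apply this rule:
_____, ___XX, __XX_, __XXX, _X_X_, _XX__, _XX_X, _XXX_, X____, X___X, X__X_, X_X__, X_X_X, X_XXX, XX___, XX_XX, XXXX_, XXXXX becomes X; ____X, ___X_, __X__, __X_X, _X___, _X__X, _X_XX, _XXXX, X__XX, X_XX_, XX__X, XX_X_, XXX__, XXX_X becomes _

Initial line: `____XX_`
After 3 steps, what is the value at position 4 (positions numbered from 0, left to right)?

X

step 1: XX_XXXX
step 2: X_XX_XX
step 3: _X_XXX_
position 4 holds X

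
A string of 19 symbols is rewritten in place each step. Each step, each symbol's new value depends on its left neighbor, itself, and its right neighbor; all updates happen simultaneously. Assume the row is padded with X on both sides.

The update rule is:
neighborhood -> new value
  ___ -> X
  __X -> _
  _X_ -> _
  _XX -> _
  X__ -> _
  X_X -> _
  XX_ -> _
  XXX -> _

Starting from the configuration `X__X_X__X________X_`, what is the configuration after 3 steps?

__________XXXXXX___

__________XXXXXX___
_XXXXXXXX________X_
__________XXXXXX___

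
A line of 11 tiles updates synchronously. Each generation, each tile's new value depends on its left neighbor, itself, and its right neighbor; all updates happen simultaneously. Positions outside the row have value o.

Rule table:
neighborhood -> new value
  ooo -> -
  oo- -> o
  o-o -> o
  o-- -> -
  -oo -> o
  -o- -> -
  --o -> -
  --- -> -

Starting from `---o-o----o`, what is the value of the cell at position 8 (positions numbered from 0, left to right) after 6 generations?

-

----o-----o
----------o
----------o  (fixed point — unchanged through generation 6)
position 8 holds -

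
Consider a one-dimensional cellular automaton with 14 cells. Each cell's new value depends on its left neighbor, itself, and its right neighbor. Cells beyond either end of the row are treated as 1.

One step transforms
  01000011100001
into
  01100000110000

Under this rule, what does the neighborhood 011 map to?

0

At position 6 the neighborhood is 011; the next row has 0 there.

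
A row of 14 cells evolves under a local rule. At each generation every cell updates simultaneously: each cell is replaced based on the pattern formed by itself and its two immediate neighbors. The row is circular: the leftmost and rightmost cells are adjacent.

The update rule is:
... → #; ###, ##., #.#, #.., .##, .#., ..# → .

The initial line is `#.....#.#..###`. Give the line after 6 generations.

#.....########

..###.........
#.....########
..###.........  (repeats generation 1; period 2)
generation 6: #.....########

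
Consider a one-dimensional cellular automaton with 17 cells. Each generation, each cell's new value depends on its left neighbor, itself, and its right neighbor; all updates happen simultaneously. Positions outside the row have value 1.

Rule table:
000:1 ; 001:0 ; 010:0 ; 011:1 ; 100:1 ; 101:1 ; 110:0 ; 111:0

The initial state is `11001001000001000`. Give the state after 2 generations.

generation 1: 00100100111100110
generation 2: 10010010100010101

10010010100010101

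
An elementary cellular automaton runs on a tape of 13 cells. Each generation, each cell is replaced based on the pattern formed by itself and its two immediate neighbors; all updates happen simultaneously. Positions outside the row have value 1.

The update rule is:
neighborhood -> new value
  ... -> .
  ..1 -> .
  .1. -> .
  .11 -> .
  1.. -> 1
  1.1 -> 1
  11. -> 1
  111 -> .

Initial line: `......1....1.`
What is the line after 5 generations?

1......1....1
11......1....
.11......1...
1.11......1..
11.11......1.

11.11......1.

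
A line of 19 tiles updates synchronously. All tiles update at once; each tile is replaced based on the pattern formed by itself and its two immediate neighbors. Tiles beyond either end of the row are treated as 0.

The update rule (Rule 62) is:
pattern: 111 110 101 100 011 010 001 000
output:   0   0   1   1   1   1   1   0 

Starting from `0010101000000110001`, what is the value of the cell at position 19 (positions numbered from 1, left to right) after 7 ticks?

0111111100001101011
1100000010011011110
1010000111110110001
1111001100001101011
1000111010011011110
1101100111110110001
1011011100001101011
position 19 holds 1

1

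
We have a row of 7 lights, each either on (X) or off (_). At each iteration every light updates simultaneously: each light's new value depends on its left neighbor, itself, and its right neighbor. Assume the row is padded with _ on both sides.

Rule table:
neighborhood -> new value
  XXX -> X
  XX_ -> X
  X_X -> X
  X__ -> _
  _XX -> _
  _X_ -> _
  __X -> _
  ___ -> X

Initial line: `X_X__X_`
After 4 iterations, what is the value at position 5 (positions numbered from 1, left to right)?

_

_X_____
___XXXX
XX__XXX
_X___XX
position 5 holds _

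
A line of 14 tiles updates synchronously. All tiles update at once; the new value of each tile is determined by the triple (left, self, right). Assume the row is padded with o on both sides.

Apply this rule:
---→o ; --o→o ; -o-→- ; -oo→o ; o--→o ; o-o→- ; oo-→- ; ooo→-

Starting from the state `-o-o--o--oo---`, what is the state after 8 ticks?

----oo-ooo-ooo
ooooo--o---o--
-----oo-ooo-oo
oooooo--o---o-
------oo-ooo--
ooooooo--o--oo
-------oo-ooo-
oooooooo--o---

oooooooo--o---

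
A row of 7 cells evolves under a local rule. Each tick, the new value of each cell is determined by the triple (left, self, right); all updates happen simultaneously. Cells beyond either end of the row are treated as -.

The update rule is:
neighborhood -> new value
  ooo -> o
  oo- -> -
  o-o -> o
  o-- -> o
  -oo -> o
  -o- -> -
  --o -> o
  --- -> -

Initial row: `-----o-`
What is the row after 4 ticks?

-o-o-o-

tick 1: ----o-o
tick 2: ---o-o-
tick 3: --o-o-o
tick 4: -o-o-o-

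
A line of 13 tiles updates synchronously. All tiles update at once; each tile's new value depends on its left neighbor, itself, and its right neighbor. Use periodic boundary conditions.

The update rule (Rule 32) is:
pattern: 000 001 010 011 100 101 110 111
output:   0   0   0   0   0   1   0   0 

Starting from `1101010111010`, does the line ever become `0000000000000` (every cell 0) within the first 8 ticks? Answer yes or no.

tick 1: 0010101000101
tick 2: 0001010000010
tick 3: 0000100000000
tick 4: 0000000000000
all cells are 0 at tick 4

yes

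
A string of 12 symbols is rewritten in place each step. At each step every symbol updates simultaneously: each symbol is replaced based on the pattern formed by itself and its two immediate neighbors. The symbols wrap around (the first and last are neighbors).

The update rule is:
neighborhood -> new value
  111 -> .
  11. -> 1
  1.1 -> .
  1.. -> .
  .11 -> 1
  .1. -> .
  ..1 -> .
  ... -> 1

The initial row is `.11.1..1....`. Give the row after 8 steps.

.11......111
.11.1111.1.1
.11.1..1....  (repeats step 0; period 3)
step 8: .11.1111.1.1

.11.1111.1.1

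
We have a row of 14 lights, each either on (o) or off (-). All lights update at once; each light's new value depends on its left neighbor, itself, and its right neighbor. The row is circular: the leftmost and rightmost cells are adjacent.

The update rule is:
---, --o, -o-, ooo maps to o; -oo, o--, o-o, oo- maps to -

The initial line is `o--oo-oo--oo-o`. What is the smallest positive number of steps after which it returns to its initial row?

--o------o----
ooo-oooooo-ooo
oo---oooo---oo
o--oo-oo--oo-o

4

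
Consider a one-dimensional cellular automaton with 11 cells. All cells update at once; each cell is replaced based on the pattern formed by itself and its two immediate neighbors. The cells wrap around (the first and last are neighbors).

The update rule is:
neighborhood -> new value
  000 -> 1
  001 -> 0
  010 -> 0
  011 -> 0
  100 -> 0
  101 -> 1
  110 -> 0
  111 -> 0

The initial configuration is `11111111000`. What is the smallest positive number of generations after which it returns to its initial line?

2

00000000010
11111111000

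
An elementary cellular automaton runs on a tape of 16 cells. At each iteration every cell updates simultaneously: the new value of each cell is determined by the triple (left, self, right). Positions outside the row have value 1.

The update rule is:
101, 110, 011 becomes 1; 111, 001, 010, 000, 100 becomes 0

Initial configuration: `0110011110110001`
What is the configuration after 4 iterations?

iteration 1: 1110010011110001
iteration 2: 0010000010010001
iteration 3: 0000000000000001
iteration 4: 0000000000000001

0000000000000001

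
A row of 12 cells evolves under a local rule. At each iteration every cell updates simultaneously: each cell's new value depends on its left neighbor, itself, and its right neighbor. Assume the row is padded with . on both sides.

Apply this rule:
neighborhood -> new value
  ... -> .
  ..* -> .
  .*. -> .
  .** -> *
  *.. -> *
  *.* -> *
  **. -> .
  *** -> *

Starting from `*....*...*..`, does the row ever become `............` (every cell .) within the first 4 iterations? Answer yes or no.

iteration 1: .*....*...*.
iteration 2: ..*....*...*
iteration 3: ...*....*...
iteration 4: ....*....*..
iteration 4 is ....*....*.., still not uniform .

no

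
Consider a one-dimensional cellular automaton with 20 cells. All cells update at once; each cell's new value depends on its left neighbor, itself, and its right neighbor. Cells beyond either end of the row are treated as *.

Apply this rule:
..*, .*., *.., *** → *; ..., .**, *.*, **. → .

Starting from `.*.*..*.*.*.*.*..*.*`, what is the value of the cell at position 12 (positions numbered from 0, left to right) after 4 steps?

.*.****.*.*.*.****..
.*..**..*.*.*..**.**
.***..***.*.***....*
..*.**.*..*..*.*..*.
position 12 holds .

.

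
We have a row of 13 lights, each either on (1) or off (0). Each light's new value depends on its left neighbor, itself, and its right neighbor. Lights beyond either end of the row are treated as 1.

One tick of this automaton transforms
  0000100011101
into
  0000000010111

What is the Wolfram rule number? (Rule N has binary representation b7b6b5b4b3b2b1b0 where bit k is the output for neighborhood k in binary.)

position 9: 111 → 0  (bit 7 = 0)
position 10: 110 → 1  (bit 6 = 1)
position 11: 101 → 1  (bit 5 = 1)
position 0: 100 → 0  (bit 4 = 0)
position 8: 011 → 1  (bit 3 = 1)
position 4: 010 → 0  (bit 2 = 0)
position 3: 001 → 0  (bit 1 = 0)
position 1: 000 → 0  (bit 0 = 0)
bits b7..b0 = 01101000 = 104

104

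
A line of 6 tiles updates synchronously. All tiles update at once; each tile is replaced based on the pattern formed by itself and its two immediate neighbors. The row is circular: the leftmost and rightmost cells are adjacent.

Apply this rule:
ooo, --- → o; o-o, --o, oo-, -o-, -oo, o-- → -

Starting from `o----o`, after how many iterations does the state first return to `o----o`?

--oo--
o----o

2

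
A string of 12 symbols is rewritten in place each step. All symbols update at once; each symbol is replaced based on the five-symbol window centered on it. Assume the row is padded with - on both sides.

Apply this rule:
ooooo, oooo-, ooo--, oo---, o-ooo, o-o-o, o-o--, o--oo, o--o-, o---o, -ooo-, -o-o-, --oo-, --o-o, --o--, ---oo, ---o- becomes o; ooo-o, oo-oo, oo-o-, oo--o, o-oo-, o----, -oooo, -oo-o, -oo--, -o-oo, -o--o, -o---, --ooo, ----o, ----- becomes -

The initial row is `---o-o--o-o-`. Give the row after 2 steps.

-o--o--o-ooo

--oooo-oooo-
-o--o--o-ooo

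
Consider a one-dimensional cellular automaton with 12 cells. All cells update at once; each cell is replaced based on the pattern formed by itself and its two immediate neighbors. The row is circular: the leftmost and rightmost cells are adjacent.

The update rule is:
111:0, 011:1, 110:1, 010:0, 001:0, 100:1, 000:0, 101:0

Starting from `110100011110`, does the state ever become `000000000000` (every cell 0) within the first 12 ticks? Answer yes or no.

tick 1: 110010010010
tick 2: 111001001000
tick 3: 101100100100
tick 4: 001110010010
tick 5: 001011001001
tick 6: 100011100100
tick 7: 010010110010
tick 8: 001000111001
tick 9: 100100101100
tick 10: 010010001110
tick 11: 001001001011
tick 12: 100100100011
tick 12 is 100100100011, still not uniform 0

no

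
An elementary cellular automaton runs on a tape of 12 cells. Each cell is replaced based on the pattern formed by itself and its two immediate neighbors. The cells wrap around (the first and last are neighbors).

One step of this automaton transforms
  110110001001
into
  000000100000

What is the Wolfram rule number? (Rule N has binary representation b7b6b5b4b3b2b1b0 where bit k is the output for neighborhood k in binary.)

1

position 0: 111 → 0  (bit 7 = 0)
position 1: 110 → 0  (bit 6 = 0)
position 2: 101 → 0  (bit 5 = 0)
position 5: 100 → 0  (bit 4 = 0)
position 3: 011 → 0  (bit 3 = 0)
position 8: 010 → 0  (bit 2 = 0)
position 7: 001 → 0  (bit 1 = 0)
position 6: 000 → 1  (bit 0 = 1)
bits b7..b0 = 00000001 = 1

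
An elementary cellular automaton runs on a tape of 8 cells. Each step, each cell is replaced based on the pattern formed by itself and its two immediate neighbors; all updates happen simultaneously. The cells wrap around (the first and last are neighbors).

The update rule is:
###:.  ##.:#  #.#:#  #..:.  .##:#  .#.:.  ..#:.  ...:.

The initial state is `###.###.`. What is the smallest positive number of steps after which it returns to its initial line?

#.###.##
###.###.

2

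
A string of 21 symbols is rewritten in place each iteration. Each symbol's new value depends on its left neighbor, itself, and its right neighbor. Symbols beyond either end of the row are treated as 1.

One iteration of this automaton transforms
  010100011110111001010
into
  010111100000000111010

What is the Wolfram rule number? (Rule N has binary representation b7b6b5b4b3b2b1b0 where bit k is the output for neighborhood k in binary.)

23

position 8: 111 → 0  (bit 7 = 0)
position 10: 110 → 0  (bit 6 = 0)
position 0: 101 → 0  (bit 5 = 0)
position 4: 100 → 1  (bit 4 = 1)
position 7: 011 → 0  (bit 3 = 0)
position 1: 010 → 1  (bit 2 = 1)
position 6: 001 → 1  (bit 1 = 1)
position 5: 000 → 1  (bit 0 = 1)
bits b7..b0 = 00010111 = 23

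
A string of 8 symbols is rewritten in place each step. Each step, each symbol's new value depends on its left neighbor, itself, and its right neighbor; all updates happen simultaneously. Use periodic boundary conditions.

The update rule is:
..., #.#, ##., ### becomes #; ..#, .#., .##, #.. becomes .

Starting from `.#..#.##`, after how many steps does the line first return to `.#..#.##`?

15

step 1: #....#.#
step 2: #.##..#.
step 3: .#.#...#
step 4: #.#..#..
step 5: .#......
step 6: ...#####
step 7: .#..####
step 8: #....###
step 9: #.##..##
step 10: ##.#...#
step 11: ###..#..
step 12: .##.....
step 13: ..#.####
step 14: ...#.###
step 15: .#..#.##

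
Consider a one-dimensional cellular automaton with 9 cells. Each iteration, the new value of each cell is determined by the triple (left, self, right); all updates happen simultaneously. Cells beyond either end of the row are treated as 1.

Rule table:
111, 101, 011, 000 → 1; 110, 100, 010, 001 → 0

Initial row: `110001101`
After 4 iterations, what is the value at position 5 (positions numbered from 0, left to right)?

1

100101011
000010111
011001111
110001111
position 5 holds 1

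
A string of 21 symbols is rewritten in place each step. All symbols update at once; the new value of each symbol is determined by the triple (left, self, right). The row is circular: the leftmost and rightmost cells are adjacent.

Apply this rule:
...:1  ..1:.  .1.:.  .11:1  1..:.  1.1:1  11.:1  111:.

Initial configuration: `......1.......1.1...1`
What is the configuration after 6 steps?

1111.11.1.1.......1.1

step 1: .1111...11111..1..1..
step 2: .1..1.1.1...1.......1
step 3: 1....1.1..1...11111..
step 4: ..11..1.....1.1...1..
step 5: 1.11....111..1..1...1
step 6: 1111.11.1.1.......1.1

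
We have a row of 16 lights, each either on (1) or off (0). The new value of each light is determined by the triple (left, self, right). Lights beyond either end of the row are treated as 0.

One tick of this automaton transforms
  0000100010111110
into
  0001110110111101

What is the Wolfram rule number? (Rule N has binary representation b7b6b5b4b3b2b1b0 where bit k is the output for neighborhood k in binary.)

158

position 11: 111 → 1  (bit 7 = 1)
position 14: 110 → 0  (bit 6 = 0)
position 9: 101 → 0  (bit 5 = 0)
position 5: 100 → 1  (bit 4 = 1)
position 10: 011 → 1  (bit 3 = 1)
position 4: 010 → 1  (bit 2 = 1)
position 3: 001 → 1  (bit 1 = 1)
position 0: 000 → 0  (bit 0 = 0)
bits b7..b0 = 10011110 = 158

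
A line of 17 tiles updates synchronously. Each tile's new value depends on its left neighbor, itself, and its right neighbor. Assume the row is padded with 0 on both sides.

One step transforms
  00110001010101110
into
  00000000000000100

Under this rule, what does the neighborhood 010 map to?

At position 7 the neighborhood is 010; the next row has 0 there.

0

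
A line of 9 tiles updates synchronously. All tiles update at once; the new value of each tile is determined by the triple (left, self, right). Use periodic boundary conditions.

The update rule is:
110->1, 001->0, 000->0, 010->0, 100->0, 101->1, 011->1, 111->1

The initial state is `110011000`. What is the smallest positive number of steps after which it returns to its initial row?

110011000

1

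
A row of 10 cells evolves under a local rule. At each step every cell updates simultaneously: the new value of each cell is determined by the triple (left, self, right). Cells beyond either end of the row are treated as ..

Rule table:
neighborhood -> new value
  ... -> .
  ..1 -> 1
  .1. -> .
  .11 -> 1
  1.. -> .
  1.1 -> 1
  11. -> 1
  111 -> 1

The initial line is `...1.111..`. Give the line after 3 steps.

1.111111..

..1.1111..
.1.11111..
1.111111..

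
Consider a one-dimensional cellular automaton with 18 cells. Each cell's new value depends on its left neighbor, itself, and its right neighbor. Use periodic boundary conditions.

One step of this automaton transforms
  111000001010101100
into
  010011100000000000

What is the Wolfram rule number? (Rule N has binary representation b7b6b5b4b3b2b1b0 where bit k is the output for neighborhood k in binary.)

129

position 1: 111 → 1  (bit 7 = 1)
position 2: 110 → 0  (bit 6 = 0)
position 9: 101 → 0  (bit 5 = 0)
position 3: 100 → 0  (bit 4 = 0)
position 0: 011 → 0  (bit 3 = 0)
position 8: 010 → 0  (bit 2 = 0)
position 7: 001 → 0  (bit 1 = 0)
position 4: 000 → 1  (bit 0 = 1)
bits b7..b0 = 10000001 = 129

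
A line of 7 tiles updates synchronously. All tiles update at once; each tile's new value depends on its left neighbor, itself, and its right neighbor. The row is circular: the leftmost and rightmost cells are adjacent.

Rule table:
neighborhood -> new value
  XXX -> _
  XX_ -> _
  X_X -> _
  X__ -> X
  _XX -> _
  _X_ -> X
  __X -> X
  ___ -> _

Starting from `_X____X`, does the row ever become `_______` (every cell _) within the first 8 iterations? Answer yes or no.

yes

iteration 1: _XX__XX
iteration 2: ___XX__
iteration 3: __X__X_
iteration 4: _XXXXXX
iteration 5: _______
all cells are _ at iteration 5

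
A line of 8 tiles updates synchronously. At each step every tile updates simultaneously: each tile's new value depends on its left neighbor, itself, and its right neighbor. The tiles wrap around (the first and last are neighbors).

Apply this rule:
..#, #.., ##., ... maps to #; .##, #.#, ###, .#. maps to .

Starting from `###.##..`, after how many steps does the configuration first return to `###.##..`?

16

..#..###
##.##..#
.#..###.
#.##..##
#..###..
.##..###
..###..#
##..###.
.###..#.
#..###.#
###..#..
..###.##
##..#..#
.###.##.
#..#..##
###.##..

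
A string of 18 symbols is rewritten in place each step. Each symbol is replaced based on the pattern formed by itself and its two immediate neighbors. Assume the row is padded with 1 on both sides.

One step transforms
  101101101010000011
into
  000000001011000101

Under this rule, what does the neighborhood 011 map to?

0

At position 2 the neighborhood is 011; the next row has 0 there.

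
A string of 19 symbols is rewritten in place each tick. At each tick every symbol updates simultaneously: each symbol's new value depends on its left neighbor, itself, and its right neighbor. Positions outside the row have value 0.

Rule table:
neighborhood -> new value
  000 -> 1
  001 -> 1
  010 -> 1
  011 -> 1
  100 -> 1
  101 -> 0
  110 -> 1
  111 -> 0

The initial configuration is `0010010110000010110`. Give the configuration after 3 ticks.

1111110111111110101

tick 1: 1111110111111110111
tick 2: 1000010100000010101
tick 3: 1111110111111110101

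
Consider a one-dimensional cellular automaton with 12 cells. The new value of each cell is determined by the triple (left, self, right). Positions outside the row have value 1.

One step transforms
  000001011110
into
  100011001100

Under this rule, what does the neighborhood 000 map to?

0

At position 1 the neighborhood is 000; the next row has 0 there.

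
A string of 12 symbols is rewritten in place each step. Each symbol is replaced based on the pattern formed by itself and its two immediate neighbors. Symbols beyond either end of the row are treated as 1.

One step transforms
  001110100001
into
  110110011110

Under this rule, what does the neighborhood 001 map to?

1

At position 1 the neighborhood is 001; the next row has 1 there.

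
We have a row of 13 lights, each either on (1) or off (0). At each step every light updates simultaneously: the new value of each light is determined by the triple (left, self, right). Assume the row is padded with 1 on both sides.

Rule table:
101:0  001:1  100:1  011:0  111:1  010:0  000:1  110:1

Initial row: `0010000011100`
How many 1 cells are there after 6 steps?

10

1101111101111
1100111100111
1111011111011
1111001111001
1111110111110
1111110011110
count of 1: 10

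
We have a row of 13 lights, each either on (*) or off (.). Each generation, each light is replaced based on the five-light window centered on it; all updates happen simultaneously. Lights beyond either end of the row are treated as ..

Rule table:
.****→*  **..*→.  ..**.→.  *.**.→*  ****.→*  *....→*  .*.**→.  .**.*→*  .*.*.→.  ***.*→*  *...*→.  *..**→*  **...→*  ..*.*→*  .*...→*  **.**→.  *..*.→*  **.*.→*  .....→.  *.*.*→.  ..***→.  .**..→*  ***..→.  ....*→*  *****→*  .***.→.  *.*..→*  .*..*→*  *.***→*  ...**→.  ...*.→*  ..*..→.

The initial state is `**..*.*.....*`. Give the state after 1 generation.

.*.**.***.**.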